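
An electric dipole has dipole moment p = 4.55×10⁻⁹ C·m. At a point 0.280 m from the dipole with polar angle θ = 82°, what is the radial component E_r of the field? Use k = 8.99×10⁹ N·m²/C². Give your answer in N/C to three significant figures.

For a dipole, E_r = (2kp cosθ)/r³.
kp/r³ = (8.99×10⁹)(4.55×10⁻⁹)/(0.280)³ = 1863 N/C.
E_r = 2·1863·cos82° = 518.7 N/C.

E_r ≈ 519 N/C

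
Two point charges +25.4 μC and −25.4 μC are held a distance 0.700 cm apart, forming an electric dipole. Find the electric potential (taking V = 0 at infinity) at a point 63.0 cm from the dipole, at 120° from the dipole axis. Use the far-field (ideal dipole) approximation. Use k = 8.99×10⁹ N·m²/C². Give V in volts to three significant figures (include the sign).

Dipole moment p = qd = (2.54×10⁻⁵ C)(0.00700 m) = 1.778×10⁻⁷ C·m.
The dipole potential is V = kp cosθ / r².
V = (8.99×10⁹)(1.778×10⁻⁷)·cos120° / (0.630)² = -2014 V.

V ≈ -2010 V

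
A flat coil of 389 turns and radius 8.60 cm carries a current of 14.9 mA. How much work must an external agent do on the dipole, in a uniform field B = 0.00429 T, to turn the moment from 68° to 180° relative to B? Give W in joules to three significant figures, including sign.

m = NIA = NIπa² = 389·(0.0149)·π·(0.0860)² = 0.1347 A·m².
W_ext = ΔU = −mB cosθ₂ + mB cosθ₁ = mB(cosθ₁ − cosθ₂).
W = (0.1347)(0.00429)·(cos68° − cos180°) = (5.779×10⁻⁴)·(+1.3746) = 7.943×10⁻⁴ J.

W ≈ 7.94×10⁻⁴ J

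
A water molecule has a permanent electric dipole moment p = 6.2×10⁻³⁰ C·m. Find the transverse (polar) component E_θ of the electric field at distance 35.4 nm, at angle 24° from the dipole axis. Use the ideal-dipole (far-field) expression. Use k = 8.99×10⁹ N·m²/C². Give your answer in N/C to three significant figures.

E_θ ≈ 511 N/C

For a dipole, E_θ = (kp sinθ)/r³.
kp/r³ = (8.99×10⁹)(6.20×10⁻³⁰)/(3.54×10⁻⁸)³ = 1256 N/C.
E_θ = 1256·sin24° = 511.0 N/C.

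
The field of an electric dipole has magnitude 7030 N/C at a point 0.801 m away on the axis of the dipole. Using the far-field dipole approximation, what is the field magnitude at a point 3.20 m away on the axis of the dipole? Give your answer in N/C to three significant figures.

E ≈ 110 N/C

Dipole fields scale as 1/r³ in the far field; the geometry is the same at both points.
E₂ = E₁ · (r₁/r₂)³ = 7030 · (0.801/3.20)³.
(r₁/r₂)³ = (0.2503)³ = 0.01568.
E₂ ≈ 110.3 N/C.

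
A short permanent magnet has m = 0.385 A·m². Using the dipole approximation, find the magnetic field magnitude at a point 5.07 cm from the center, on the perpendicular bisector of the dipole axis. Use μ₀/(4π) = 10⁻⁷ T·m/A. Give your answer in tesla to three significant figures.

B ≈ 2.95×10⁻⁴ T

In the equatorial plane B = (μ₀/4π)·m/r³ (half the axial value).
B = (10⁻⁷)·(0.385) / (0.0507)³ = 2.954×10⁻⁴ T.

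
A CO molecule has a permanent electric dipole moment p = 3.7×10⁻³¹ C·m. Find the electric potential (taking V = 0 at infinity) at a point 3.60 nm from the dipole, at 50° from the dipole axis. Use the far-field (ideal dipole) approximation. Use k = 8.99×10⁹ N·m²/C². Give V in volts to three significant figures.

The dipole potential is V = kp cosθ / r².
V = (8.99×10⁹)(3.70×10⁻³¹)·cos50° / (3.60×10⁻⁹)² = 1.650×10⁻⁴ V.

V ≈ 1.65×10⁻⁴ V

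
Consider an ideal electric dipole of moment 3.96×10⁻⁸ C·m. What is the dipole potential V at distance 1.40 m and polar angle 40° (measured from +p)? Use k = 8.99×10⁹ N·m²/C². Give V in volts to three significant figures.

V ≈ 139 V

The dipole potential is V = kp cosθ / r².
V = (8.99×10⁹)(3.96×10⁻⁸)·cos40° / (1.40)² = 139.1 V.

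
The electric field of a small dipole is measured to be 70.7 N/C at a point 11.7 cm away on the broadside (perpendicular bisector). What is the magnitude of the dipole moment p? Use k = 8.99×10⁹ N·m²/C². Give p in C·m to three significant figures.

In the equatorial plane E = kp/r³, so p = Er³/(k).
p = (70.7)·(0.117)³ / (8.99×10⁹) = 1.260×10⁻¹¹ C·m.

p ≈ 1.26×10⁻¹¹ C·m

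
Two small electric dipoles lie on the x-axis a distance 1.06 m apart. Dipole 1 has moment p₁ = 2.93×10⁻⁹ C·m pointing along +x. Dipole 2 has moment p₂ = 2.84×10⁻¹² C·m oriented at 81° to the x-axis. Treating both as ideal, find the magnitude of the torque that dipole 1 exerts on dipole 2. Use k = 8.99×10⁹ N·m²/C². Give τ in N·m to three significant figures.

τ ≈ 1.24×10⁻¹⁰ N·m

The second dipole sits on the axis of the first, so the field there is axial: E₁ = 2kp₁/r³ along +x.
E₁ = 2(8.99×10⁹)(2.93×10⁻⁹)/(1.06)³ = 44.23 N/C.
Torque on the second dipole: τ = p₂ E₁ sinθ.
τ = (2.84×10⁻¹²)(44.23)·sin81° = 1.241×10⁻¹⁰ N·m.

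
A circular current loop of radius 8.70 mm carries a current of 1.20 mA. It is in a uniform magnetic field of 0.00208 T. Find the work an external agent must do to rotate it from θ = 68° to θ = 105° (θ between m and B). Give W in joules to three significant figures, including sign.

W ≈ 3.76×10⁻¹⁰ J

Magnetic moment m = IA = Iπa² = (0.00120)·π·(0.00870)² = 2.853×10⁻⁷ A·m².
W_ext = ΔU = −mB cosθ₂ + mB cosθ₁ = mB(cosθ₁ − cosθ₂).
W = (2.853×10⁻⁷)(0.00208)·(cos68° − cos105°) = (5.934×10⁻¹⁰)·(+0.6334) = 3.759×10⁻¹⁰ J.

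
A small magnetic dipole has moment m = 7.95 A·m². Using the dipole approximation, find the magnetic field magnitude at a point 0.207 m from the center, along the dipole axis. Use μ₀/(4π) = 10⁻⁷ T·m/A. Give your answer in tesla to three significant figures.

On axis B = (μ₀/4π)·2m/r³.
B = 2·(10⁻⁷)·(7.95) / (0.207)³ = 1.793×10⁻⁴ T.

B ≈ 1.79×10⁻⁴ T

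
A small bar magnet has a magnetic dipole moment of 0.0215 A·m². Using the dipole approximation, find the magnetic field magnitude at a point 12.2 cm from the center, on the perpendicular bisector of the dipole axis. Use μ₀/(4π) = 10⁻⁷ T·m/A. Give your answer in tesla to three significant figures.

In the equatorial plane B = (μ₀/4π)·m/r³ (half the axial value).
B = (10⁻⁷)·(0.0215) / (0.122)³ = 1.184×10⁻⁶ T.

B ≈ 1.18×10⁻⁶ T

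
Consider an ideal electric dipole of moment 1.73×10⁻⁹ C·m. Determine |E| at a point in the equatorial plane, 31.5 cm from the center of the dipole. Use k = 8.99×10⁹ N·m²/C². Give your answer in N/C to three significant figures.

E ≈ 498 N/C

On the perpendicular bisector E = kp/r³ (half the axial value at the same distance).
E = (8.99×10⁹)(1.73×10⁻⁹) / (0.315)³ = 497.6 N/C.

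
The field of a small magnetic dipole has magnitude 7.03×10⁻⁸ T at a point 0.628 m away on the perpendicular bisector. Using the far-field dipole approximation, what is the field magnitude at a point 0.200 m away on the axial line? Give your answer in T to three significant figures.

Dipole fields scale as 1/r³ in the far field.
The axial field is twice the equatorial field at the same r, so the geometry factor is 2/1.
B₂ = B₁ · (2/1) · (r₁/r₂)³ = 7.03×10⁻⁸ · 2 · (0.628/0.200)³.
(r₁/r₂)³ = (3.14)³ = 30.96.
B₂ ≈ 4.353×10⁻⁶ T.

B ≈ 4.35×10⁻⁶ T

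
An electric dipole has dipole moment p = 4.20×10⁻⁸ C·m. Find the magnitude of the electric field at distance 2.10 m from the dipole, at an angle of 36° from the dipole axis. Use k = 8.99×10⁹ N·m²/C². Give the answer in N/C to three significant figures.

E ≈ 70.2 N/C

At angle θ the dipole field magnitude is E = (kp/r³)·√(1 + 3cos²θ).
kp/r³ = (8.99×10⁹)(4.20×10⁻⁸) / (2.10)³ = 40.77 N/C.
√(1 + 3cos²36°) = √(1 + 3·0.6545) = √2.9635 ≈ 1.7215.
E ≈ 40.77 × 1.721 = 70.19 N/C.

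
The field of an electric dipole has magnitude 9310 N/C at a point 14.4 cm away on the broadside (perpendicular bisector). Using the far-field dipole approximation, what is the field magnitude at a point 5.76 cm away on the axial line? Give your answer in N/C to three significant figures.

Dipole fields scale as 1/r³ in the far field.
The axial field is twice the equatorial field at the same r, so the geometry factor is 2/1.
E₂ = E₁ · (2/1) · (r₁/r₂)³ = 9310 · 2 · (14.4/5.76)³.
(r₁/r₂)³ = (2.5)³ = 15.63.
E₂ ≈ 2.909×10⁵ N/C.

E ≈ 2.91×10⁵ N/C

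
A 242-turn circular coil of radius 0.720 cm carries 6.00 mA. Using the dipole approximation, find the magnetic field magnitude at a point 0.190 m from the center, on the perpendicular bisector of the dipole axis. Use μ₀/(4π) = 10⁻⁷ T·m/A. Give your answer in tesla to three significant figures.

B ≈ 3.45×10⁻⁹ T

m = NIA = NIπa² = 242·(0.00600)·π·(0.00720)² = 2.365×10⁻⁴ A·m².
In the equatorial plane B = (μ₀/4π)·m/r³ (half the axial value).
B = (10⁻⁷)·(2.365×10⁻⁴) / (0.190)³ = 3.448×10⁻⁹ T.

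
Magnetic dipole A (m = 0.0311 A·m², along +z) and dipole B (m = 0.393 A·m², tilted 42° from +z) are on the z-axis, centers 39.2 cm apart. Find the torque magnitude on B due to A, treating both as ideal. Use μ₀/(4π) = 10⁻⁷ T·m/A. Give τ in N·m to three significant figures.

Dipole B is on the axis of dipole A, so B₁ there is axial: B₁ = (μ₀/4π)·2m₁/r³ along +z.
B₁ = 2(10⁻⁷)(0.0311)/(0.392)³ = 1.033×10⁻⁷ T.
τ = m₂ B₁ sinθ.
τ = (0.393)(1.033×10⁻⁷)·sin42° = 2.715×10⁻⁸ N·m.

τ ≈ 2.72×10⁻⁸ N·m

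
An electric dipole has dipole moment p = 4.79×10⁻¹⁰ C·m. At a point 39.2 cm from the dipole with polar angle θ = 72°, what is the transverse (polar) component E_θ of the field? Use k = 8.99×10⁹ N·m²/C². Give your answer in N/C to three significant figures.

E_θ ≈ 68.0 N/C

For a dipole, E_θ = (kp sinθ)/r³.
kp/r³ = (8.99×10⁹)(4.79×10⁻¹⁰)/(0.392)³ = 71.49 N/C.
E_θ = 71.49·sin72° = 67.99 N/C.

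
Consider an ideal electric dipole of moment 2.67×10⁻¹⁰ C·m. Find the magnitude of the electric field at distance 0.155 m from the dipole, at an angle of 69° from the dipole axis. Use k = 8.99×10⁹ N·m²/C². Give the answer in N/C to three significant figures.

At angle θ the dipole field magnitude is E = (kp/r³)·√(1 + 3cos²θ).
kp/r³ = (8.99×10⁹)(2.67×10⁻¹⁰) / (0.155)³ = 644.6 N/C.
√(1 + 3cos²69°) = √(1 + 3·0.1284) = √1.3853 ≈ 1.1770.
E ≈ 644.6 × 1.177 = 758.7 N/C.

E ≈ 759 N/C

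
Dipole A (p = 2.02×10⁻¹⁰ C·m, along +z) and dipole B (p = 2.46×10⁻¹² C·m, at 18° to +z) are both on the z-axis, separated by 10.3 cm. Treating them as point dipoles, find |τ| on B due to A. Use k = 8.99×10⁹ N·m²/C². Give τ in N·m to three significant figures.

τ ≈ 2.53×10⁻⁹ N·m

The second dipole sits on the axis of the first, so the field there is axial: E₁ = 2kp₁/r³ along +z.
E₁ = 2(8.99×10⁹)(2.02×10⁻¹⁰)/(0.103)³ = 3324 N/C.
Torque on the second dipole: τ = p₂ E₁ sinθ.
τ = (2.46×10⁻¹²)(3324)·sin18° = 2.527×10⁻⁹ N·m.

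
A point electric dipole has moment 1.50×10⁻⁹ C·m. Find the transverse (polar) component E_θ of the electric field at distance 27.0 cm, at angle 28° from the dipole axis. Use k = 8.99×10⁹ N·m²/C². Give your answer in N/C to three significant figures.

For a dipole, E_θ = (kp sinθ)/r³.
kp/r³ = (8.99×10⁹)(1.50×10⁻⁹)/(0.270)³ = 685.1 N/C.
E_θ = 685.1·sin28° = 321.6 N/C.

E_θ ≈ 322 N/C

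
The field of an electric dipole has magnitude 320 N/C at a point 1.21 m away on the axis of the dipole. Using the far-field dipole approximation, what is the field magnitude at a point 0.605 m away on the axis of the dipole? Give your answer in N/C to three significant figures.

Dipole fields scale as 1/r³ in the far field; the geometry is the same at both points.
E₂ = E₁ · (r₁/r₂)³ = 320 · (1.21/0.605)³.
(r₁/r₂)³ = (2)³ = 8.
E₂ ≈ 2560 N/C.

E ≈ 2560 N/C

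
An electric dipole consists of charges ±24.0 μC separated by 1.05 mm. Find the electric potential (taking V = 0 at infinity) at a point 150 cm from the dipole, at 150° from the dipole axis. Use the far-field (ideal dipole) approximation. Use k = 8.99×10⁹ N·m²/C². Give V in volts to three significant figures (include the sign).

Dipole moment p = qd = (2.40×10⁻⁵ C)(0.00105 m) = 2.52×10⁻⁸ C·m.
The dipole potential is V = kp cosθ / r².
V = (8.99×10⁹)(2.52×10⁻⁸)·cos150° / (1.50)² = -87.20 V.

V ≈ -87.2 V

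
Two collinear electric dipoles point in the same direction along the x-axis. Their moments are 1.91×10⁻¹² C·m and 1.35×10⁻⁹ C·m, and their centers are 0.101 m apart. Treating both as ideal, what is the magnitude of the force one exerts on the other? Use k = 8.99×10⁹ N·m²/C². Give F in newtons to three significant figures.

On-axis field of dipole 1 at distance r: E = 2kp₁/r³. Force on dipole 2 is F = p₂·dE/dr (gradient along axis).
dE/dr = −6kp₁/r⁴, so |F| = 6kp₁p₂/r⁴ (attractive for aligned moments).
F = 6(8.99×10⁹)(1.91×10⁻¹²)(1.35×10⁻⁹)/(0.101)⁴ = 1.337×10⁻⁶ N.

F ≈ 1.34×10⁻⁶ N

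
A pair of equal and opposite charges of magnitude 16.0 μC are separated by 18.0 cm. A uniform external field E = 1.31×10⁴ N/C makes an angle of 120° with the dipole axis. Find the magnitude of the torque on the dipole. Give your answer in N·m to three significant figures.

τ ≈ 0.0327 N·m

Dipole moment p = qd = (1.60×10⁻⁵ C)(0.180 m) = 2.88×10⁻⁶ C·m.
Torque on an electric dipole: τ = pE sinθ.
τ = (2.88×10⁻⁶)(1.31×10⁴)·sin120° = 0.03267 N·m.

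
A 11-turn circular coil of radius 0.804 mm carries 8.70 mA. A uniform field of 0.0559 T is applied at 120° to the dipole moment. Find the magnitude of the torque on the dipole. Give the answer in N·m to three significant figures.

τ ≈ 9.41×10⁻⁹ N·m

m = NIA = NIπa² = 11·(0.00870)·π·(8.04×10⁻⁴)² = 1.943×10⁻⁷ A·m².
Torque on a magnetic dipole: τ = mB sinθ.
τ = (1.943×10⁻⁷)(0.0559)·sin120° = 9.406×10⁻⁹ N·m.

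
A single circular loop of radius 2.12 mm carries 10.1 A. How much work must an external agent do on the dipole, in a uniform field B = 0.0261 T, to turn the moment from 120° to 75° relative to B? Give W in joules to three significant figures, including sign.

W ≈ -2.82×10⁻⁶ J

Magnetic moment m = IA = Iπa² = (10.1)·π·(0.00212)² = 1.426×10⁻⁴ A·m².
W_ext = ΔU = −mB cosθ₂ + mB cosθ₁ = mB(cosθ₁ − cosθ₂).
W = (1.426×10⁻⁴)(0.0261)·(cos120° − cos75°) = (3.722×10⁻⁶)·(-0.7588) = -2.824×10⁻⁶ J.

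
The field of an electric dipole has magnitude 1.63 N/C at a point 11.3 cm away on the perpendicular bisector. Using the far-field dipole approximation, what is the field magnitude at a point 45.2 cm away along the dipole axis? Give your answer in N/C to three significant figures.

E ≈ 0.0509 N/C

Dipole fields scale as 1/r³ in the far field.
The axial field is twice the equatorial field at the same r, so the geometry factor is 2/1.
E₂ = E₁ · (2/1) · (r₁/r₂)³ = 1.63 · 2 · (11.3/45.2)³.
(r₁/r₂)³ = (0.25)³ = 0.01562.
E₂ ≈ 0.05094 N/C.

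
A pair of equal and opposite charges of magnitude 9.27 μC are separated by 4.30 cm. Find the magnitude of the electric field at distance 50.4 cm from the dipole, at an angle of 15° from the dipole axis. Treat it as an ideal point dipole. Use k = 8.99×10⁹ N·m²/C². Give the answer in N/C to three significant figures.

Dipole moment p = qd = (9.27×10⁻⁶ C)(0.0430 m) = 3.986×10⁻⁷ C·m.
At angle θ the dipole field magnitude is E = (kp/r³)·√(1 + 3cos²θ).
kp/r³ = (8.99×10⁹)(3.986×10⁻⁷) / (0.504)³ = 2.799×10⁴ N/C.
√(1 + 3cos²15°) = √(1 + 3·0.9330) = √3.7990 ≈ 1.9491.
E ≈ 2.799×10⁴ × 1.949 = 5.456×10⁴ N/C.

E ≈ 5.46×10⁴ N/C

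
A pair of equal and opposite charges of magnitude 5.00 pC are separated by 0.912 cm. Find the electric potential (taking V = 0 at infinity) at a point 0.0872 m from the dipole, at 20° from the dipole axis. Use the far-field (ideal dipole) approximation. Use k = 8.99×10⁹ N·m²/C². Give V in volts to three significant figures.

V ≈ 0.0507 V

Dipole moment p = qd = (5.00×10⁻¹² C)(0.00912 m) = 4.56×10⁻¹⁴ C·m.
The dipole potential is V = kp cosθ / r².
V = (8.99×10⁹)(4.56×10⁻¹⁴)·cos20° / (0.0872)² = 0.05066 V.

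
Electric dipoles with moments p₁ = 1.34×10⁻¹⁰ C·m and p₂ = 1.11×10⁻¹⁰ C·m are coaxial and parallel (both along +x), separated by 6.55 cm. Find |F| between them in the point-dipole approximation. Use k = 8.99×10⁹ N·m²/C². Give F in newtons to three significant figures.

F ≈ 4.36×10⁻⁵ N

On-axis field of dipole 1 at distance r: E = 2kp₁/r³. Force on dipole 2 is F = p₂·dE/dr (gradient along axis).
dE/dr = −6kp₁/r⁴, so |F| = 6kp₁p₂/r⁴ (attractive for aligned moments).
F = 6(8.99×10⁹)(1.34×10⁻¹⁰)(1.11×10⁻¹⁰)/(0.0655)⁴ = 4.359×10⁻⁵ N.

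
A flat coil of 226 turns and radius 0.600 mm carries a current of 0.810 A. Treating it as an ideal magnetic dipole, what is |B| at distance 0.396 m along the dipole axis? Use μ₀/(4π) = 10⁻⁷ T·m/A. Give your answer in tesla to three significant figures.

m = NIA = NIπa² = 226·(0.810)·π·(6.00×10⁻⁴)² = 2.07×10⁻⁴ A·m².
On axis B = (μ₀/4π)·2m/r³.
B = 2·(10⁻⁷)·(2.07×10⁻⁴) / (0.396)³ = 6.667×10⁻¹⁰ T.

B ≈ 6.67×10⁻¹⁰ T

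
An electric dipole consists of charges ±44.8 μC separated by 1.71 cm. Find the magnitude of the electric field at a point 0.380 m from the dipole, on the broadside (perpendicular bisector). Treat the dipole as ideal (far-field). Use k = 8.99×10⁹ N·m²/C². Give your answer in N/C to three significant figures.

Dipole moment p = qd = (4.48×10⁻⁵ C)(0.0171 m) = 7.661×10⁻⁷ C·m.
On the perpendicular bisector E = kp/r³ (half the axial value at the same distance).
E = (8.99×10⁹)(7.661×10⁻⁷) / (0.380)³ = 1.255×10⁵ N/C.

E ≈ 1.26×10⁵ N/C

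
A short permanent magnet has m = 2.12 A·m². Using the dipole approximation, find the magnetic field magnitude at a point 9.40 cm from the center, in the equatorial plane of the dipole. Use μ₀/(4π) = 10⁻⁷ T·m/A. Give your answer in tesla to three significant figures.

B ≈ 2.55×10⁻⁴ T

In the equatorial plane B = (μ₀/4π)·m/r³ (half the axial value).
B = (10⁻⁷)·(2.12) / (0.0940)³ = 2.552×10⁻⁴ T.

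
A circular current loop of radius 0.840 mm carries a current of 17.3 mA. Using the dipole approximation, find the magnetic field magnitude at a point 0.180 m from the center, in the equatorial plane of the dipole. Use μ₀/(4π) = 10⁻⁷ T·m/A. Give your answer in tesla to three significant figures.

Magnetic moment m = IA = Iπa² = (0.0173)·π·(8.40×10⁻⁴)² = 3.835×10⁻⁸ A·m².
In the equatorial plane B = (μ₀/4π)·m/r³ (half the axial value).
B = (10⁻⁷)·(3.835×10⁻⁸) / (0.180)³ = 6.576×10⁻¹³ T.

B ≈ 6.58×10⁻¹³ T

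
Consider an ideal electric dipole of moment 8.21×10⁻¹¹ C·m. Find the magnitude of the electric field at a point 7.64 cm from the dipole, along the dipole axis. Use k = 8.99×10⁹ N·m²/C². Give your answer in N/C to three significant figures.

On the dipole axis E = 2kp/r³.
E = 2·(8.99×10⁹)(8.21×10⁻¹¹) / (0.0764)³ = 3310 N/C.

E ≈ 3310 N/C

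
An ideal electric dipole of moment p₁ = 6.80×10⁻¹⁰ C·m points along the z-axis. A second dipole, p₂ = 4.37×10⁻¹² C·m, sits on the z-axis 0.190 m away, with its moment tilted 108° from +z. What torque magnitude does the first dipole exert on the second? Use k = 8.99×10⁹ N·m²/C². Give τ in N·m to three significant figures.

The second dipole sits on the axis of the first, so the field there is axial: E₁ = 2kp₁/r³ along +z.
E₁ = 2(8.99×10⁹)(6.80×10⁻¹⁰)/(0.190)³ = 1783 N/C.
Torque on the second dipole: τ = p₂ E₁ sinθ.
τ = (4.37×10⁻¹²)(1783)·sin108° = 7.408×10⁻⁹ N·m.

τ ≈ 7.41×10⁻⁹ N·m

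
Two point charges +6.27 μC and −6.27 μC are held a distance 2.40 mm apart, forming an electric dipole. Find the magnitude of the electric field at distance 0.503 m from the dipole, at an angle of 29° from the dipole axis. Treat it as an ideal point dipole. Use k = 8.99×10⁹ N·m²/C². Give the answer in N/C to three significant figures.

E ≈ 1930 N/C

Dipole moment p = qd = (6.27×10⁻⁶ C)(0.00240 m) = 1.505×10⁻⁸ C·m.
At angle θ the dipole field magnitude is E = (kp/r³)·√(1 + 3cos²θ).
kp/r³ = (8.99×10⁹)(1.505×10⁻⁸) / (0.503)³ = 1063 N/C.
√(1 + 3cos²29°) = √(1 + 3·0.7650) = √3.2949 ≈ 1.8152.
E ≈ 1063 × 1.815 = 1930 N/C.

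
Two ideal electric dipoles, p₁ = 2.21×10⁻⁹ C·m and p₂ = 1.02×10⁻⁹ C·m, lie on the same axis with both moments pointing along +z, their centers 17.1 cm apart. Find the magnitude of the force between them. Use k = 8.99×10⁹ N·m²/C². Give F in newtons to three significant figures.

F ≈ 1.42×10⁻⁴ N

On-axis field of dipole 1 at distance r: E = 2kp₁/r³. Force on dipole 2 is F = p₂·dE/dr (gradient along axis).
dE/dr = −6kp₁/r⁴, so |F| = 6kp₁p₂/r⁴ (attractive for aligned moments).
F = 6(8.99×10⁹)(2.21×10⁻⁹)(1.02×10⁻⁹)/(0.171)⁴ = 1.422×10⁻⁴ N.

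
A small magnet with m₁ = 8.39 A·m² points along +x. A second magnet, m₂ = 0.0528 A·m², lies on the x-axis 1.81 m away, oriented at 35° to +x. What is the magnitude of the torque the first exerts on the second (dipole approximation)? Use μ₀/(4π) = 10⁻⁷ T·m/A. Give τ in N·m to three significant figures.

τ ≈ 8.57×10⁻⁹ N·m

Dipole B is on the axis of dipole A, so B₁ there is axial: B₁ = (μ₀/4π)·2m₁/r³ along +x.
B₁ = 2(10⁻⁷)(8.39)/(1.81)³ = 2.830×10⁻⁷ T.
τ = m₂ B₁ sinθ.
τ = (0.0528)(2.830×10⁻⁷)·sin35° = 8.570×10⁻⁹ N·m.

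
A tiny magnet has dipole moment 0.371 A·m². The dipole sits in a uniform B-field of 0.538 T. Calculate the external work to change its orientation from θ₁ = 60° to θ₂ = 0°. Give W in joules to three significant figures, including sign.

W_ext = ΔU = −mB cosθ₂ + mB cosθ₁ = mB(cosθ₁ − cosθ₂).
W = (0.371)(0.538)·(cos60° − cos0°) = (0.1996)·(-0.5000) = -0.09980 J.

W ≈ -0.0998 J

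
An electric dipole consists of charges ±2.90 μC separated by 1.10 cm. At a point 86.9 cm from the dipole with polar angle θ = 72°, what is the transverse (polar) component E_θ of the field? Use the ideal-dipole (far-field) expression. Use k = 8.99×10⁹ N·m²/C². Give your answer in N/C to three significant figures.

Dipole moment p = qd = (2.90×10⁻⁶ C)(0.0110 m) = 3.19×10⁻⁸ C·m.
For a dipole, E_θ = (kp sinθ)/r³.
kp/r³ = (8.99×10⁹)(3.19×10⁻⁸)/(0.869)³ = 437.0 N/C.
E_θ = 437.0·sin72° = 415.6 N/C.

E_θ ≈ 416 N/C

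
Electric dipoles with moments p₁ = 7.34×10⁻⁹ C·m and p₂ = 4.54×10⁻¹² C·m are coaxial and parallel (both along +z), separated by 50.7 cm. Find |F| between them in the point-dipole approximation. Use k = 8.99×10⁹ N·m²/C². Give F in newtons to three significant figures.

On-axis field of dipole 1 at distance r: E = 2kp₁/r³. Force on dipole 2 is F = p₂·dE/dr (gradient along axis).
dE/dr = −6kp₁/r⁴, so |F| = 6kp₁p₂/r⁴ (attractive for aligned moments).
F = 6(8.99×10⁹)(7.34×10⁻⁹)(4.54×10⁻¹²)/(0.507)⁴ = 2.720×10⁻⁸ N.

F ≈ 2.72×10⁻⁸ N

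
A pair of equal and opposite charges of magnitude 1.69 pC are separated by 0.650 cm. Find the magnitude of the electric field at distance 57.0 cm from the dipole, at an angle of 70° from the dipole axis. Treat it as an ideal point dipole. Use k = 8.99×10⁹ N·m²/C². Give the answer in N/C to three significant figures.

Dipole moment p = qd = (1.69×10⁻¹² C)(0.00650 m) = 1.099×10⁻¹⁴ C·m.
At angle θ the dipole field magnitude is E = (kp/r³)·√(1 + 3cos²θ).
kp/r³ = (8.99×10⁹)(1.099×10⁻¹⁴) / (0.570)³ = 5.335×10⁻⁴ N/C.
√(1 + 3cos²70°) = √(1 + 3·0.1170) = √1.3509 ≈ 1.1623.
E ≈ 5.335×10⁻⁴ × 1.162 = 6.201×10⁻⁴ N/C.

E ≈ 6.20×10⁻⁴ N/C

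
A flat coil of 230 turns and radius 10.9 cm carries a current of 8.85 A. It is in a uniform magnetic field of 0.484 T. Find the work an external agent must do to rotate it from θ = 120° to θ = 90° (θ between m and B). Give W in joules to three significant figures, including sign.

m = NIA = NIπa² = 230·(8.85)·π·(0.109)² = 75.98 A·m².
W_ext = ΔU = −mB cosθ₂ + mB cosθ₁ = mB(cosθ₁ − cosθ₂).
W = (75.98)(0.484)·(cos120° − cos90°) = (36.77)·(-0.5000) = -18.39 J.

W ≈ -18.4 J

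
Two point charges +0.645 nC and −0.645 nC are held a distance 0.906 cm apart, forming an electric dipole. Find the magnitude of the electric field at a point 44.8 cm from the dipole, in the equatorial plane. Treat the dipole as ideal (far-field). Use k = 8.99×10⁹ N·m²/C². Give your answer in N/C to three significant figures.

Dipole moment p = qd = (6.45×10⁻¹⁰ C)(0.00906 m) = 5.844×10⁻¹² C·m.
On the perpendicular bisector E = kp/r³ (half the axial value at the same distance).
E = (8.99×10⁹)(5.844×10⁻¹²) / (0.448)³ = 0.5843 N/C.

E ≈ 0.584 N/C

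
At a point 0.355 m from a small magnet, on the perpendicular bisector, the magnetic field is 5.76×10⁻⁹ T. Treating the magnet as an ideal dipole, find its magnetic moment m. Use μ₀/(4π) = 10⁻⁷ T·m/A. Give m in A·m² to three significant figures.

In the equatorial plane B = (μ₀/4π)·m/r³, so m = Br³·4π/(μ₀).
m = (5.76×10⁻⁹)·(0.355)³ / (10⁻⁷) = 0.002577 A·m².

m ≈ 0.00258 A·m²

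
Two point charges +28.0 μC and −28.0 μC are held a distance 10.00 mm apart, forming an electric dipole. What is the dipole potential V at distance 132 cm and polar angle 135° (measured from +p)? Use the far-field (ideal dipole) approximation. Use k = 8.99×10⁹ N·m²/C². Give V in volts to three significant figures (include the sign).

V ≈ -1020 V

Dipole moment p = qd = (2.80×10⁻⁵ C)(0.0100 m) = 2.80×10⁻⁷ C·m.
The dipole potential is V = kp cosθ / r².
V = (8.99×10⁹)(2.80×10⁻⁷)·cos135° / (1.32)² = -1022 V.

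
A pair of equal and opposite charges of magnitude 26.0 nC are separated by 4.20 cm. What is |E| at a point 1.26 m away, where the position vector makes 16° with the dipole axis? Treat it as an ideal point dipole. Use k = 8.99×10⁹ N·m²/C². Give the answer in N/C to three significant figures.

Dipole moment p = qd = (2.60×10⁻⁸ C)(0.0420 m) = 1.092×10⁻⁹ C·m.
At angle θ the dipole field magnitude is E = (kp/r³)·√(1 + 3cos²θ).
kp/r³ = (8.99×10⁹)(1.092×10⁻⁹) / (1.26)³ = 4.908 N/C.
√(1 + 3cos²16°) = √(1 + 3·0.9240) = √3.7721 ≈ 1.9422.
E ≈ 4.908 × 1.942 = 9.531 N/C.

E ≈ 9.53 N/C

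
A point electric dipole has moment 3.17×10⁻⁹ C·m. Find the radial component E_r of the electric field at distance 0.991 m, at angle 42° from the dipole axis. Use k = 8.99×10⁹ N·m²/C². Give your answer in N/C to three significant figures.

E_r ≈ 43.5 N/C

For a dipole, E_r = (2kp cosθ)/r³.
kp/r³ = (8.99×10⁹)(3.17×10⁻⁹)/(0.991)³ = 29.28 N/C.
E_r = 2·29.28·cos42° = 43.52 N/C.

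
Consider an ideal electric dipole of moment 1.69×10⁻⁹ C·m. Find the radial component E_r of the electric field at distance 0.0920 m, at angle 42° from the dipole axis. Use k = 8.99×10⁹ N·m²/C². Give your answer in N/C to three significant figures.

For a dipole, E_r = (2kp cosθ)/r³.
kp/r³ = (8.99×10⁹)(1.69×10⁻⁹)/(0.0920)³ = 1.951×10⁴ N/C.
E_r = 2·1.951×10⁴·cos42° = 2.900×10⁴ N/C.

E_r ≈ 2.90×10⁴ N/C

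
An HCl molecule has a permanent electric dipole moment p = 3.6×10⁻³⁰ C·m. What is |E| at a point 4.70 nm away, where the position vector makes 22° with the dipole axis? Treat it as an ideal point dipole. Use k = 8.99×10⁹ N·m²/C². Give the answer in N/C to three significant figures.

E ≈ 5.90×10⁵ N/C

At angle θ the dipole field magnitude is E = (kp/r³)·√(1 + 3cos²θ).
kp/r³ = (8.99×10⁹)(3.60×10⁻³⁰) / (4.70×10⁻⁹)³ = 3.117×10⁵ N/C.
√(1 + 3cos²22°) = √(1 + 3·0.8597) = √3.5790 ≈ 1.8918.
E ≈ 3.117×10⁵ × 1.892 = 5.897×10⁵ N/C.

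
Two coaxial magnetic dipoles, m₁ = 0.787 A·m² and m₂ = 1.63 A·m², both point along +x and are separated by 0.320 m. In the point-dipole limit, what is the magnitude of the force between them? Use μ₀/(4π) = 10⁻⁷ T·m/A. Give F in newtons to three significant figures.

On-axis B of dipole 1: B = (μ₀/4π)·2m₁/r³. Force on dipole 2: F = m₂·dB/dr.
dB/dr = −(μ₀/4π)·6m₁/r⁴, so |F| = (μ₀/4π)·6m₁m₂/r⁴.
F = 6(10⁻⁷)(0.787)(1.63)/(0.320)⁴ = 7.340×10⁻⁵ N.

F ≈ 7.34×10⁻⁵ N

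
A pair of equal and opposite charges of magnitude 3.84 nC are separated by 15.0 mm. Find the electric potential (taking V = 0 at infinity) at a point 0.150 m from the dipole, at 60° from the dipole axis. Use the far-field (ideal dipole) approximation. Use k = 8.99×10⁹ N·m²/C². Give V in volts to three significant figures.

V ≈ 11.5 V

Dipole moment p = qd = (3.84×10⁻⁹ C)(0.0150 m) = 5.76×10⁻¹¹ C·m.
The dipole potential is V = kp cosθ / r².
V = (8.99×10⁹)(5.76×10⁻¹¹)·cos60° / (0.150)² = 11.51 V.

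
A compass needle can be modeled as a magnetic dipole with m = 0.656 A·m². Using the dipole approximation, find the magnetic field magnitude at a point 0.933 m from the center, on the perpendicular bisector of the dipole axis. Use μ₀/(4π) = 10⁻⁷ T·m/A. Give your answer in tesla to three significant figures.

In the equatorial plane B = (μ₀/4π)·m/r³ (half the axial value).
B = (10⁻⁷)·(0.656) / (0.933)³ = 8.077×10⁻⁸ T.

B ≈ 8.08×10⁻⁸ T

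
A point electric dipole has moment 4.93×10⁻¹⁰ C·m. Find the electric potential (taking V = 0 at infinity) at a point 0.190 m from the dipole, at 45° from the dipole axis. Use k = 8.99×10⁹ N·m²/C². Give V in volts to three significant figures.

V ≈ 86.8 V

The dipole potential is V = kp cosθ / r².
V = (8.99×10⁹)(4.93×10⁻¹⁰)·cos45° / (0.190)² = 86.81 V.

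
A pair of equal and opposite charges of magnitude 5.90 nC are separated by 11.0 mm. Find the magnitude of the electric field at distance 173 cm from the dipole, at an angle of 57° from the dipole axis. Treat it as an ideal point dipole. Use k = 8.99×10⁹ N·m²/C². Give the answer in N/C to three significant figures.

E ≈ 0.155 N/C

Dipole moment p = qd = (5.90×10⁻⁹ C)(0.0110 m) = 6.49×10⁻¹¹ C·m.
At angle θ the dipole field magnitude is E = (kp/r³)·√(1 + 3cos²θ).
kp/r³ = (8.99×10⁹)(6.49×10⁻¹¹) / (1.73)³ = 0.1127 N/C.
√(1 + 3cos²57°) = √(1 + 3·0.2966) = √1.8899 ≈ 1.3747.
E ≈ 0.1127 × 1.375 = 0.1549 N/C.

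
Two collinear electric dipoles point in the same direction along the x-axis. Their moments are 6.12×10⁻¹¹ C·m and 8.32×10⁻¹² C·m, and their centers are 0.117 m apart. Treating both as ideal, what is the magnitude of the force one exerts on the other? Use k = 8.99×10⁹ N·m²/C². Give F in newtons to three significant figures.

On-axis field of dipole 1 at distance r: E = 2kp₁/r³. Force on dipole 2 is F = p₂·dE/dr (gradient along axis).
dE/dr = −6kp₁/r⁴, so |F| = 6kp₁p₂/r⁴ (attractive for aligned moments).
F = 6(8.99×10⁹)(6.12×10⁻¹¹)(8.32×10⁻¹²)/(0.117)⁴ = 1.466×10⁻⁷ N.

F ≈ 1.47×10⁻⁷ N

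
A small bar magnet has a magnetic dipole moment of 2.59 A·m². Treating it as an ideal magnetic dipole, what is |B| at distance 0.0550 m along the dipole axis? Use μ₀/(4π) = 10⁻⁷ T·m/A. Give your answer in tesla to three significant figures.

On axis B = (μ₀/4π)·2m/r³.
B = 2·(10⁻⁷)·(2.59) / (0.0550)³ = 0.003113 T.

B ≈ 0.00311 T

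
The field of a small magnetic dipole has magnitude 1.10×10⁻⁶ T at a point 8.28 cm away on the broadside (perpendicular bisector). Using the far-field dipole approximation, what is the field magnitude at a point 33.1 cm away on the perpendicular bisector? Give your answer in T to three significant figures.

B ≈ 1.72×10⁻⁸ T

Dipole fields scale as 1/r³ in the far field; the geometry is the same at both points.
B₂ = B₁ · (r₁/r₂)³ = 1.10×10⁻⁶ · (8.28/33.1)³.
(r₁/r₂)³ = (0.2502)³ = 0.01565.
B₂ ≈ 1.722×10⁻⁸ T.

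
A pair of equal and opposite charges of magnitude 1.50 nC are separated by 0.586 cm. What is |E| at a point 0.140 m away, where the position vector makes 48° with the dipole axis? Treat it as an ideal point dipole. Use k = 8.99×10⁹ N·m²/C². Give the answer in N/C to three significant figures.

Dipole moment p = qd = (1.50×10⁻⁹ C)(0.00586 m) = 8.79×10⁻¹² C·m.
At angle θ the dipole field magnitude is E = (kp/r³)·√(1 + 3cos²θ).
kp/r³ = (8.99×10⁹)(8.79×10⁻¹²) / (0.140)³ = 28.80 N/C.
√(1 + 3cos²48°) = √(1 + 3·0.4477) = √2.3432 ≈ 1.5308.
E ≈ 28.80 × 1.531 = 44.08 N/C.

E ≈ 44.1 N/C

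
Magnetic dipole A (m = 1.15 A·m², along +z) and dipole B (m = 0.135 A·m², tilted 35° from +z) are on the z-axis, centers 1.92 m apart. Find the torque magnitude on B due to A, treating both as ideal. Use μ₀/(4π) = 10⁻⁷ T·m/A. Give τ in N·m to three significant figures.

τ ≈ 2.52×10⁻⁹ N·m

Dipole B is on the axis of dipole A, so B₁ there is axial: B₁ = (μ₀/4π)·2m₁/r³ along +z.
B₁ = 2(10⁻⁷)(1.15)/(1.92)³ = 3.250×10⁻⁸ T.
τ = m₂ B₁ sinθ.
τ = (0.135)(3.250×10⁻⁸)·sin35° = 2.516×10⁻⁹ N·m.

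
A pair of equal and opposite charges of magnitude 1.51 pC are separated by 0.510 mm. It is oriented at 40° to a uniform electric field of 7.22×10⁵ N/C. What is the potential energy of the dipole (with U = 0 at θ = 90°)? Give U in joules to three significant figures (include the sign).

U ≈ -4.26×10⁻¹⁰ J

Dipole moment p = qd = (1.51×10⁻¹² C)(5.10×10⁻⁴ m) = 7.701×10⁻¹⁶ C·m.
U = −p·E = −pE cosθ.
U = −(7.701×10⁻¹⁶)(7.22×10⁵)·cos40° = -4.259×10⁻¹⁰ J.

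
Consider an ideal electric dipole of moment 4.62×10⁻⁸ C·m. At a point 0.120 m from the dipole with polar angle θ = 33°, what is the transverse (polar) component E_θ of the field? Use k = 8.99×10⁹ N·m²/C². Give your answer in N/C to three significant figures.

E_θ ≈ 1.31×10⁵ N/C

For a dipole, E_θ = (kp sinθ)/r³.
kp/r³ = (8.99×10⁹)(4.62×10⁻⁸)/(0.120)³ = 2.404×10⁵ N/C.
E_θ = 2.404×10⁵·sin33° = 1.309×10⁵ N/C.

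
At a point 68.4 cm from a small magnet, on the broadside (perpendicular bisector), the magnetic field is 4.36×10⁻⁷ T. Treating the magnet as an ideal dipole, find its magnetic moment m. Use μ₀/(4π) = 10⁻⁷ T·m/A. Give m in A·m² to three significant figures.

m ≈ 1.40 A·m²

In the equatorial plane B = (μ₀/4π)·m/r³, so m = Br³·4π/(μ₀).
m = (4.36×10⁻⁷)·(0.684)³ / (10⁻⁷) = 1.395 A·m².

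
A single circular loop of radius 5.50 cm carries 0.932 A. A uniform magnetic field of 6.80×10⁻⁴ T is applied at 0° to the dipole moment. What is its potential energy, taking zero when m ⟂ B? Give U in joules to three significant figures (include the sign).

Magnetic moment m = IA = Iπa² = (0.932)·π·(0.0550)² = 0.008857 A·m².
U = −m·B = −mB cosθ.
U = −(0.008857)(6.80×10⁻⁴)·cos0° = -6.023×10⁻⁶ J.

U ≈ -6.02×10⁻⁶ J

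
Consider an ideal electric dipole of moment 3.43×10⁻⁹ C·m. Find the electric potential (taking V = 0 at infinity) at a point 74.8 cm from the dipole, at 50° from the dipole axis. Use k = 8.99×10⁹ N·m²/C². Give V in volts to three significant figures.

V ≈ 35.4 V

The dipole potential is V = kp cosθ / r².
V = (8.99×10⁹)(3.43×10⁻⁹)·cos50° / (0.748)² = 35.43 V.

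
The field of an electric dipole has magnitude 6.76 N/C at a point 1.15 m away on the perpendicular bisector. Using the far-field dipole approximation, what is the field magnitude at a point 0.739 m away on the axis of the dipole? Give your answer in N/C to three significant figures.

E ≈ 50.9 N/C

Dipole fields scale as 1/r³ in the far field.
The axial field is twice the equatorial field at the same r, so the geometry factor is 2/1.
E₂ = E₁ · (2/1) · (r₁/r₂)³ = 6.76 · 2 · (1.15/0.739)³.
(r₁/r₂)³ = (1.556)³ = 3.768.
E₂ ≈ 50.95 N/C.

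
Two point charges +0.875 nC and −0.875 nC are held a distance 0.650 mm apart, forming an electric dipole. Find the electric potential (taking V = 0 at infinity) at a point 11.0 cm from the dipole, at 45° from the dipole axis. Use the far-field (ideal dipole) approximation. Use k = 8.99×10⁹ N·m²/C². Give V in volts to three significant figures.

V ≈ 0.299 V

Dipole moment p = qd = (8.75×10⁻¹⁰ C)(6.50×10⁻⁴ m) = 5.688×10⁻¹³ C·m.
The dipole potential is V = kp cosθ / r².
V = (8.99×10⁹)(5.688×10⁻¹³)·cos45° / (0.110)² = 0.2988 V.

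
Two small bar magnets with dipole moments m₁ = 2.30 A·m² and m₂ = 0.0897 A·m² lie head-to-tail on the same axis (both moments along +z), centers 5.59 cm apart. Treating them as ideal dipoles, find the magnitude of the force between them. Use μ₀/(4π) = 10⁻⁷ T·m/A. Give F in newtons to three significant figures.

F ≈ 0.0127 N

On-axis B of dipole 1: B = (μ₀/4π)·2m₁/r³. Force on dipole 2: F = m₂·dB/dr.
dB/dr = −(μ₀/4π)·6m₁/r⁴, so |F| = (μ₀/4π)·6m₁m₂/r⁴.
F = 6(10⁻⁷)(2.30)(0.0897)/(0.0559)⁴ = 0.01268 N.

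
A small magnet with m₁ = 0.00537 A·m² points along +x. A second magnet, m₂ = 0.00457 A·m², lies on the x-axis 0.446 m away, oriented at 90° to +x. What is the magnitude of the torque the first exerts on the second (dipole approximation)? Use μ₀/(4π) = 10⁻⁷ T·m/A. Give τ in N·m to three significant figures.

τ ≈ 5.53×10⁻¹¹ N·m

Dipole B is on the axis of dipole A, so B₁ there is axial: B₁ = (μ₀/4π)·2m₁/r³ along +x.
B₁ = 2(10⁻⁷)(0.00537)/(0.446)³ = 1.211×10⁻⁸ T.
τ = m₂ B₁ sinθ.
τ = (0.00457)(1.211×10⁻⁸)·sin90° = 5.532×10⁻¹¹ N·m.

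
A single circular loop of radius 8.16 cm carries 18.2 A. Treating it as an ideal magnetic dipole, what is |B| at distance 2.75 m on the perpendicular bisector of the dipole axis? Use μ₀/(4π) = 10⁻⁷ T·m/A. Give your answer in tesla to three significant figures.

Magnetic moment m = IA = Iπa² = (18.2)·π·(0.0816)² = 0.3807 A·m².
In the equatorial plane B = (μ₀/4π)·m/r³ (half the axial value).
B = (10⁻⁷)·(0.3807) / (2.75)³ = 1.831×10⁻⁹ T.

B ≈ 1.83×10⁻⁹ T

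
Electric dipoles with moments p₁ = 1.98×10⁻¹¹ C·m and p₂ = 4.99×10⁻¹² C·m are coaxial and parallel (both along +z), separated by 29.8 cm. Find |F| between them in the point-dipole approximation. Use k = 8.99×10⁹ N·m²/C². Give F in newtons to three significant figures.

On-axis field of dipole 1 at distance r: E = 2kp₁/r³. Force on dipole 2 is F = p₂·dE/dr (gradient along axis).
dE/dr = −6kp₁/r⁴, so |F| = 6kp₁p₂/r⁴ (attractive for aligned moments).
F = 6(8.99×10⁹)(1.98×10⁻¹¹)(4.99×10⁻¹²)/(0.298)⁴ = 6.758×10⁻¹⁰ N.

F ≈ 6.76×10⁻¹⁰ N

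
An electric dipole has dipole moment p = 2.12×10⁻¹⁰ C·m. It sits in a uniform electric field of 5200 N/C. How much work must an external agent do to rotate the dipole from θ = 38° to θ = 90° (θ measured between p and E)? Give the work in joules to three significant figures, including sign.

W ≈ 8.69×10⁻⁷ J

W_ext = ΔU = U(θ₂) − U(θ₁) = −pE cosθ₂ − (−pE cosθ₁) = pE(cosθ₁ − cosθ₂).
W = (2.12×10⁻¹⁰)(5200)·(cos38° − cos90°) = (1.102×10⁻⁶)·(+0.7880) = 8.687×10⁻⁷ J.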